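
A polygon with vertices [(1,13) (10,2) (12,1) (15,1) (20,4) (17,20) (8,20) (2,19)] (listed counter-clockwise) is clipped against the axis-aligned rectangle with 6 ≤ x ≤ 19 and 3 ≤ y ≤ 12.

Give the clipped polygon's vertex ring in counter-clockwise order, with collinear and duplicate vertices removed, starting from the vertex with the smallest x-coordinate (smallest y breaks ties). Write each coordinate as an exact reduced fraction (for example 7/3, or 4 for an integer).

Clipped polygon: [(6,62/9) (101/11,3) (55/3,3) (19,17/5) (19,28/3) (37/2,12) (6,12)]

1. After x ≥ 6: [(6,62/9) (10,2) (12,1) (15,1) (20,4) (17,20) (8,20) (6,59/3)]
2. After x ≤ 19: [(6,62/9) (10,2) (12,1) (15,1) (19,17/5) (19,28/3) (17,20) (8,20) (6,59/3)]
3. After y ≥ 3: [(6,62/9) (101/11,3) (55/3,3) (19,17/5) (19,28/3) (17,20) (8,20) (6,59/3)]
4. After y ≤ 12: [(6,12) (6,62/9) (101/11,3) (55/3,3) (19,17/5) (19,28/3) (37/2,12)]
5. Canonical ring: [(6,62/9) (101/11,3) (55/3,3) (19,17/5) (19,28/3) (37/2,12) (6,12)]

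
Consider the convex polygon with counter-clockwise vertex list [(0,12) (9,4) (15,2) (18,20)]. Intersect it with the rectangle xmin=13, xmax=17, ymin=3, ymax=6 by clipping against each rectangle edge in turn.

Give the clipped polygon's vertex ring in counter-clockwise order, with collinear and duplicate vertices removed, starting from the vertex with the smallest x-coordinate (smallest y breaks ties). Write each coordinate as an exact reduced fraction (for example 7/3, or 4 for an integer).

Clipped polygon: [(13,3) (91/6,3) (47/3,6) (13,6)]

1. After x ≥ 13: [(13,160/9) (13,8/3) (15,2) (18,20)]
2. After x ≤ 17: [(17,176/9) (13,160/9) (13,8/3) (15,2) (17,14)]
3. After y ≥ 3: [(17,176/9) (13,160/9) (13,3) (91/6,3) (17,14)]
4. After y ≤ 6: [(13,6) (13,3) (91/6,3) (47/3,6)]
5. Canonical ring: [(13,3) (91/6,3) (47/3,6) (13,6)]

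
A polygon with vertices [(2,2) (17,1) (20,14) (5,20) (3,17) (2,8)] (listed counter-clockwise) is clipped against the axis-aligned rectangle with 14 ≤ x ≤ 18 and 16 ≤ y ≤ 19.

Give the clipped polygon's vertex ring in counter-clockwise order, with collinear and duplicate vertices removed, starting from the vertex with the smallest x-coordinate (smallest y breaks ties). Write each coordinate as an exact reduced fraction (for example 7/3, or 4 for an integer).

Clipped polygon: [(14,16) (15,16) (14,82/5)]

1. After x ≥ 14: [(14,6/5) (17,1) (20,14) (14,82/5)]
2. After x ≤ 18: [(14,6/5) (17,1) (18,16/3) (18,74/5) (14,82/5)]
3. After y ≥ 16: [(14,16) (15,16) (14,82/5)]
4. After y ≤ 19: [(14,16) (15,16) (14,82/5)]
5. Canonical ring: [(14,16) (15,16) (14,82/5)]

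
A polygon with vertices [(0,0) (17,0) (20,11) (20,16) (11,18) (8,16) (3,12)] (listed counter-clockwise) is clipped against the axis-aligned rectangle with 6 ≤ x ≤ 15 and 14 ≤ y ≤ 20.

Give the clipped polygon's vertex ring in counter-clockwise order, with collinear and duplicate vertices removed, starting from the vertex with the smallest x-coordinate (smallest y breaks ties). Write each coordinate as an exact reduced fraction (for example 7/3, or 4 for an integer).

Clipped polygon: [(6,14) (15,14) (15,154/9) (11,18) (8,16) (6,72/5)]

1. After x ≥ 6: [(6,0) (17,0) (20,11) (20,16) (11,18) (8,16) (6,72/5)]
2. After x ≤ 15: [(6,0) (15,0) (15,154/9) (11,18) (8,16) (6,72/5)]
3. After y ≥ 14: [(6,14) (15,14) (15,154/9) (11,18) (8,16) (6,72/5)]
4. After y ≤ 20: [(6,14) (15,14) (15,154/9) (11,18) (8,16) (6,72/5)]
5. Canonical ring: [(6,14) (15,14) (15,154/9) (11,18) (8,16) (6,72/5)]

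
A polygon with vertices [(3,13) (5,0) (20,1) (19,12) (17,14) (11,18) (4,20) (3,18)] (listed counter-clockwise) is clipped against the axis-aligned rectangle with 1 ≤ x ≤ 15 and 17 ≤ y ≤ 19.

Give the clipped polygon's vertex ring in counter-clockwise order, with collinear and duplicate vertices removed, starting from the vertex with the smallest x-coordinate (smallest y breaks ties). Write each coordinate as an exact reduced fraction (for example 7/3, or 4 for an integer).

1. After x ≥ 1: [(3,13) (5,0) (20,1) (19,12) (17,14) (11,18) (4,20) (3,18)]
2. After x ≤ 15: [(3,13) (5,0) (15,2/3) (15,46/3) (11,18) (4,20) (3,18)]
3. After y ≥ 17: [(3,17) (25/2,17) (11,18) (4,20) (3,18)]
4. After y ≤ 19: [(3,17) (25/2,17) (11,18) (15/2,19) (7/2,19) (3,18)]
5. Canonical ring: [(3,17) (25/2,17) (11,18) (15/2,19) (7/2,19) (3,18)]

Clipped polygon: [(3,17) (25/2,17) (11,18) (15/2,19) (7/2,19) (3,18)]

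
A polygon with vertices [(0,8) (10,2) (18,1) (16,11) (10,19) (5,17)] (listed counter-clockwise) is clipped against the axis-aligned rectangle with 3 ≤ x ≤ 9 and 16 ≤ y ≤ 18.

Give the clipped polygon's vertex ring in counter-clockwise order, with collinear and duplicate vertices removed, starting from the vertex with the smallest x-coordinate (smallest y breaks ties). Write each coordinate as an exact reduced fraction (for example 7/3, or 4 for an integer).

Clipped polygon: [(40/9,16) (9,16) (9,18) (15/2,18) (5,17)]

1. After x ≥ 3: [(3,67/5) (3,31/5) (10,2) (18,1) (16,11) (10,19) (5,17)]
2. After x ≤ 9: [(3,67/5) (3,31/5) (9,13/5) (9,93/5) (5,17)]
3. After y ≥ 16: [(40/9,16) (9,16) (9,93/5) (5,17)]
4. After y ≤ 18: [(40/9,16) (9,16) (9,18) (15/2,18) (5,17)]
5. Canonical ring: [(40/9,16) (9,16) (9,18) (15/2,18) (5,17)]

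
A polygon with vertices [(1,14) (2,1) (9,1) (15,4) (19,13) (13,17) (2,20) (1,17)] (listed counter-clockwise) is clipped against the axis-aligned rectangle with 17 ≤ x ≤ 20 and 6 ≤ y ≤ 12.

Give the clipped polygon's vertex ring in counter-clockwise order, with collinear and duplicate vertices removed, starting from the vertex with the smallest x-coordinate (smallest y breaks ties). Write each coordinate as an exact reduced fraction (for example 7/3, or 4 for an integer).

1. After x ≥ 17: [(17,17/2) (19,13) (17,43/3)]
2. After x ≤ 20: [(17,17/2) (19,13) (17,43/3)]
3. After y ≥ 6: [(17,17/2) (19,13) (17,43/3)]
4. After y ≤ 12: [(17,12) (17,17/2) (167/9,12)]
5. Canonical ring: [(17,17/2) (167/9,12) (17,12)]

Clipped polygon: [(17,17/2) (167/9,12) (17,12)]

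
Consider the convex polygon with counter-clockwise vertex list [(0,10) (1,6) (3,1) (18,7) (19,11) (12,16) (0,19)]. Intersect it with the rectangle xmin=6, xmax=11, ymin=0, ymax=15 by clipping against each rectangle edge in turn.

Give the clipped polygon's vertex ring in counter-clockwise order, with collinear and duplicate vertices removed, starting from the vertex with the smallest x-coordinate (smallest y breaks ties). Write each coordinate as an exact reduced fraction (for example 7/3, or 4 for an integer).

1. After x ≥ 6: [(6,11/5) (18,7) (19,11) (12,16) (6,35/2)]
2. After x ≤ 11: [(6,11/5) (11,21/5) (11,65/4) (6,35/2)]
3. After y ≥ 0: [(6,11/5) (11,21/5) (11,65/4) (6,35/2)]
4. After y ≤ 15: [(6,15) (6,11/5) (11,21/5) (11,15)]
5. Canonical ring: [(6,11/5) (11,21/5) (11,15) (6,15)]

Clipped polygon: [(6,11/5) (11,21/5) (11,15) (6,15)]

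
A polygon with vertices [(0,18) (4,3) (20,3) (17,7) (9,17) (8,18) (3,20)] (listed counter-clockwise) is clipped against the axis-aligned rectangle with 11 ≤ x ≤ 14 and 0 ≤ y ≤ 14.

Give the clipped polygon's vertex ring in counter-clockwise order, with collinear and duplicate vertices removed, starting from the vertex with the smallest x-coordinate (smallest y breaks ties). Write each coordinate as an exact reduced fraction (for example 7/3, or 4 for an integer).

1. After x ≥ 11: [(11,3) (20,3) (17,7) (11,29/2)]
2. After x ≤ 14: [(11,3) (14,3) (14,43/4) (11,29/2)]
3. After y ≥ 0: [(11,3) (14,3) (14,43/4) (11,29/2)]
4. After y ≤ 14: [(11,14) (11,3) (14,3) (14,43/4) (57/5,14)]
5. Canonical ring: [(11,3) (14,3) (14,43/4) (57/5,14) (11,14)]

Clipped polygon: [(11,3) (14,3) (14,43/4) (57/5,14) (11,14)]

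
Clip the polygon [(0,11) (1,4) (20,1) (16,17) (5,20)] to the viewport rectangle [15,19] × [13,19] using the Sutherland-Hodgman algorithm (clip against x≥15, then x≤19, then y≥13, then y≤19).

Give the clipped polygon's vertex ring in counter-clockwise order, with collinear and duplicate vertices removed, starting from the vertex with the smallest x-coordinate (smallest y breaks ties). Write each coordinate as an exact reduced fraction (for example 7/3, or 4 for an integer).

1. After x ≥ 15: [(15,34/19) (20,1) (16,17) (15,190/11)]
2. After x ≤ 19: [(15,34/19) (19,22/19) (19,5) (16,17) (15,190/11)]
3. After y ≥ 13: [(15,13) (17,13) (16,17) (15,190/11)]
4. After y ≤ 19: [(15,13) (17,13) (16,17) (15,190/11)]
5. Canonical ring: [(15,13) (17,13) (16,17) (15,190/11)]

Clipped polygon: [(15,13) (17,13) (16,17) (15,190/11)]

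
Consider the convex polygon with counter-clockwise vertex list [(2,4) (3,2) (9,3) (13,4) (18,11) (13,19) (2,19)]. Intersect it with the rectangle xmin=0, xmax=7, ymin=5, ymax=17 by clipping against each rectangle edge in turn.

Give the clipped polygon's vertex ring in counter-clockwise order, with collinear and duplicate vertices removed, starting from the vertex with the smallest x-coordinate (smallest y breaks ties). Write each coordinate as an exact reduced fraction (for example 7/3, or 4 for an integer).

Clipped polygon: [(2,5) (7,5) (7,17) (2,17)]

1. After x ≥ 0: [(2,4) (3,2) (9,3) (13,4) (18,11) (13,19) (2,19)]
2. After x ≤ 7: [(2,4) (3,2) (7,8/3) (7,19) (2,19)]
3. After y ≥ 5: [(2,5) (7,5) (7,19) (2,19)]
4. After y ≤ 17: [(2,17) (2,5) (7,5) (7,17)]
5. Canonical ring: [(2,5) (7,5) (7,17) (2,17)]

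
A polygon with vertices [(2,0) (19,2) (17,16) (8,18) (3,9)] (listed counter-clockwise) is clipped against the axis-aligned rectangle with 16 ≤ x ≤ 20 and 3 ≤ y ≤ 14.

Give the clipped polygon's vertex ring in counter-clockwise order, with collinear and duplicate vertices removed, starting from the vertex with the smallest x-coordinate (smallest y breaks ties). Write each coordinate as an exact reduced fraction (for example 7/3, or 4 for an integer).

Clipped polygon: [(16,3) (132/7,3) (121/7,14) (16,14)]

1. After x ≥ 16: [(16,28/17) (19,2) (17,16) (16,146/9)]
2. After x ≤ 20: [(16,28/17) (19,2) (17,16) (16,146/9)]
3. After y ≥ 3: [(16,3) (132/7,3) (17,16) (16,146/9)]
4. After y ≤ 14: [(16,14) (16,3) (132/7,3) (121/7,14)]
5. Canonical ring: [(16,3) (132/7,3) (121/7,14) (16,14)]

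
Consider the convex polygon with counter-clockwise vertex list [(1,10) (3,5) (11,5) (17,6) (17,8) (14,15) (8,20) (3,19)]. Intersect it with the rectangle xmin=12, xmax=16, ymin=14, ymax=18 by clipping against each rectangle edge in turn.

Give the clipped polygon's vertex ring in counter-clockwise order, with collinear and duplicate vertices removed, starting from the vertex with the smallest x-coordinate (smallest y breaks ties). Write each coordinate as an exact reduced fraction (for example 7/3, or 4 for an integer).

Clipped polygon: [(12,14) (101/7,14) (14,15) (12,50/3)]

1. After x ≥ 12: [(12,31/6) (17,6) (17,8) (14,15) (12,50/3)]
2. After x ≤ 16: [(12,31/6) (16,35/6) (16,31/3) (14,15) (12,50/3)]
3. After y ≥ 14: [(12,14) (101/7,14) (14,15) (12,50/3)]
4. After y ≤ 18: [(12,14) (101/7,14) (14,15) (12,50/3)]
5. Canonical ring: [(12,14) (101/7,14) (14,15) (12,50/3)]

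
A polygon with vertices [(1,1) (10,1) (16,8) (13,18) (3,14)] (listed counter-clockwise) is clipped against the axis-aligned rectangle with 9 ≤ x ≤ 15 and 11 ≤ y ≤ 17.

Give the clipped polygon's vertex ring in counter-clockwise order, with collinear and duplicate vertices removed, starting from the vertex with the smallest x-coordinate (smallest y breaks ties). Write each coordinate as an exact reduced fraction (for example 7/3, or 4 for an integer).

1. After x ≥ 9: [(9,1) (10,1) (16,8) (13,18) (9,82/5)]
2. After x ≤ 15: [(9,1) (10,1) (15,41/6) (15,34/3) (13,18) (9,82/5)]
3. After y ≥ 11: [(9,11) (15,11) (15,34/3) (13,18) (9,82/5)]
4. After y ≤ 17: [(9,11) (15,11) (15,34/3) (133/10,17) (21/2,17) (9,82/5)]
5. Canonical ring: [(9,11) (15,11) (15,34/3) (133/10,17) (21/2,17) (9,82/5)]

Clipped polygon: [(9,11) (15,11) (15,34/3) (133/10,17) (21/2,17) (9,82/5)]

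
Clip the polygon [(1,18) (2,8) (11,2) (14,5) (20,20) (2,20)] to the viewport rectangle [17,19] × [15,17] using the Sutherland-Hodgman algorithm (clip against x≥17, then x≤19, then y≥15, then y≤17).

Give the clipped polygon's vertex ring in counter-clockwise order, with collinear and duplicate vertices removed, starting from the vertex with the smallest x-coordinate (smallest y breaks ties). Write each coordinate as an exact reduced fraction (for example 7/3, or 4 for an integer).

Clipped polygon: [(17,15) (18,15) (94/5,17) (17,17)]

1. After x ≥ 17: [(17,25/2) (20,20) (17,20)]
2. After x ≤ 19: [(17,25/2) (19,35/2) (19,20) (17,20)]
3. After y ≥ 15: [(17,15) (18,15) (19,35/2) (19,20) (17,20)]
4. After y ≤ 17: [(17,17) (17,15) (18,15) (94/5,17)]
5. Canonical ring: [(17,15) (18,15) (94/5,17) (17,17)]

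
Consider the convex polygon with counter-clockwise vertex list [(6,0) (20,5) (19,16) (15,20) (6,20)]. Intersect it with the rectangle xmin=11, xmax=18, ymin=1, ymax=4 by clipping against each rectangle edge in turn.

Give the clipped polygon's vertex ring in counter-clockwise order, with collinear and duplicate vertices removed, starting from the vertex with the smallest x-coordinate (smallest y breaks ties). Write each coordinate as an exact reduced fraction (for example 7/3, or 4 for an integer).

1. After x ≥ 11: [(11,25/14) (20,5) (19,16) (15,20) (11,20)]
2. After x ≤ 18: [(11,25/14) (18,30/7) (18,17) (15,20) (11,20)]
3. After y ≥ 1: [(11,25/14) (18,30/7) (18,17) (15,20) (11,20)]
4. After y ≤ 4: [(11,4) (11,25/14) (86/5,4)]
5. Canonical ring: [(11,25/14) (86/5,4) (11,4)]

Clipped polygon: [(11,25/14) (86/5,4) (11,4)]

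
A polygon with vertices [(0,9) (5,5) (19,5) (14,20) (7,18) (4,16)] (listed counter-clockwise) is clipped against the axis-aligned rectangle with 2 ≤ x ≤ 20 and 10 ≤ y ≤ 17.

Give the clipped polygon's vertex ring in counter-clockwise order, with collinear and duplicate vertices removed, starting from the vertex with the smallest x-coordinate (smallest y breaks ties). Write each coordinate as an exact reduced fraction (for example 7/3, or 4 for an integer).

Clipped polygon: [(2,10) (52/3,10) (15,17) (11/2,17) (4,16) (2,25/2)]

1. After x ≥ 2: [(2,25/2) (2,37/5) (5,5) (19,5) (14,20) (7,18) (4,16)]
2. After x ≤ 20: [(2,25/2) (2,37/5) (5,5) (19,5) (14,20) (7,18) (4,16)]
3. After y ≥ 10: [(2,25/2) (2,10) (52/3,10) (14,20) (7,18) (4,16)]
4. After y ≤ 17: [(2,25/2) (2,10) (52/3,10) (15,17) (11/2,17) (4,16)]
5. Canonical ring: [(2,10) (52/3,10) (15,17) (11/2,17) (4,16) (2,25/2)]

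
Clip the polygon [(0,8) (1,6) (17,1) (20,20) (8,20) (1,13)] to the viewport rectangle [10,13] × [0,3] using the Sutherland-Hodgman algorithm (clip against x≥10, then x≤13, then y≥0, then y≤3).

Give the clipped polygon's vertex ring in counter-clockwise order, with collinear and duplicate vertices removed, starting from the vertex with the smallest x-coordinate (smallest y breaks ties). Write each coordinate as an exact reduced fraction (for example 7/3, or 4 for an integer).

1. After x ≥ 10: [(10,51/16) (17,1) (20,20) (10,20)]
2. After x ≤ 13: [(10,51/16) (13,9/4) (13,20) (10,20)]
3. After y ≥ 0: [(10,51/16) (13,9/4) (13,20) (10,20)]
4. After y ≤ 3: [(53/5,3) (13,9/4) (13,3)]
5. Canonical ring: [(53/5,3) (13,9/4) (13,3)]

Clipped polygon: [(53/5,3) (13,9/4) (13,3)]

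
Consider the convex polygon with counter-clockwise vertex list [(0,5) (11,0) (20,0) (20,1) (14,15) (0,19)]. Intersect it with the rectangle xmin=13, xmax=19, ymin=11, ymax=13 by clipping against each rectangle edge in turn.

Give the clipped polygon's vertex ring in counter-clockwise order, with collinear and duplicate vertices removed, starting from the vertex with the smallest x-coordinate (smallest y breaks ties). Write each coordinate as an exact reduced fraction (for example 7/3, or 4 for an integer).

Clipped polygon: [(13,11) (110/7,11) (104/7,13) (13,13)]

1. After x ≥ 13: [(13,0) (20,0) (20,1) (14,15) (13,107/7)]
2. After x ≤ 19: [(13,0) (19,0) (19,10/3) (14,15) (13,107/7)]
3. After y ≥ 11: [(13,11) (110/7,11) (14,15) (13,107/7)]
4. After y ≤ 13: [(13,13) (13,11) (110/7,11) (104/7,13)]
5. Canonical ring: [(13,11) (110/7,11) (104/7,13) (13,13)]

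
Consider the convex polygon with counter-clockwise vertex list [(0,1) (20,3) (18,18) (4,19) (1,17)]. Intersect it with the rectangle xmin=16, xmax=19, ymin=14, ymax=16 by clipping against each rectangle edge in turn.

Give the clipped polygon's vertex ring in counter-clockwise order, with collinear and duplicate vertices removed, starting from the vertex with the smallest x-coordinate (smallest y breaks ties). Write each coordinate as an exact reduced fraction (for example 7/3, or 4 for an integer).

1. After x ≥ 16: [(16,13/5) (20,3) (18,18) (16,127/7)]
2. After x ≤ 19: [(16,13/5) (19,29/10) (19,21/2) (18,18) (16,127/7)]
3. After y ≥ 14: [(16,14) (278/15,14) (18,18) (16,127/7)]
4. After y ≤ 16: [(16,16) (16,14) (278/15,14) (274/15,16)]
5. Canonical ring: [(16,14) (278/15,14) (274/15,16) (16,16)]

Clipped polygon: [(16,14) (278/15,14) (274/15,16) (16,16)]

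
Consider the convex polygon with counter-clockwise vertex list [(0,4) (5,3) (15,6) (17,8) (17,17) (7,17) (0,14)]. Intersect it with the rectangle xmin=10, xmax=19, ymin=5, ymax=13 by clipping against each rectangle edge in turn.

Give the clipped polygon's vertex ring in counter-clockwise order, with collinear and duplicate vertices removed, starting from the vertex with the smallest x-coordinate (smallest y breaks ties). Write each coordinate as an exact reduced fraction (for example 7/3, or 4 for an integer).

Clipped polygon: [(10,5) (35/3,5) (15,6) (17,8) (17,13) (10,13)]

1. After x ≥ 10: [(10,9/2) (15,6) (17,8) (17,17) (10,17)]
2. After x ≤ 19: [(10,9/2) (15,6) (17,8) (17,17) (10,17)]
3. After y ≥ 5: [(10,5) (35/3,5) (15,6) (17,8) (17,17) (10,17)]
4. After y ≤ 13: [(10,13) (10,5) (35/3,5) (15,6) (17,8) (17,13)]
5. Canonical ring: [(10,5) (35/3,5) (15,6) (17,8) (17,13) (10,13)]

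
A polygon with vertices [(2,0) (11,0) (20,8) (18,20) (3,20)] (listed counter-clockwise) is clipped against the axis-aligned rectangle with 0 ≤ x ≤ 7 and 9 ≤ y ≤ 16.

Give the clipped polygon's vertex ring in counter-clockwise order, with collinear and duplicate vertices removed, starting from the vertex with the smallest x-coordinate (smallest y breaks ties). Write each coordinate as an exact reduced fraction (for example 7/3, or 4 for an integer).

Clipped polygon: [(49/20,9) (7,9) (7,16) (14/5,16)]

1. After x ≥ 0: [(2,0) (11,0) (20,8) (18,20) (3,20)]
2. After x ≤ 7: [(2,0) (7,0) (7,20) (3,20)]
3. After y ≥ 9: [(49/20,9) (7,9) (7,20) (3,20)]
4. After y ≤ 16: [(14/5,16) (49/20,9) (7,9) (7,16)]
5. Canonical ring: [(49/20,9) (7,9) (7,16) (14/5,16)]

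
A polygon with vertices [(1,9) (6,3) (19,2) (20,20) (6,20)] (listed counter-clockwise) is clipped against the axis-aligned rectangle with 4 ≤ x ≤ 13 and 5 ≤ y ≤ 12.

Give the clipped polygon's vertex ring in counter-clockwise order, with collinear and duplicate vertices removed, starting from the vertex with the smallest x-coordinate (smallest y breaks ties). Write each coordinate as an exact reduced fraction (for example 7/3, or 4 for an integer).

Clipped polygon: [(4,27/5) (13/3,5) (13,5) (13,12) (4,12)]

1. After x ≥ 4: [(4,78/5) (4,27/5) (6,3) (19,2) (20,20) (6,20)]
2. After x ≤ 13: [(4,78/5) (4,27/5) (6,3) (13,32/13) (13,20) (6,20)]
3. After y ≥ 5: [(4,78/5) (4,27/5) (13/3,5) (13,5) (13,20) (6,20)]
4. After y ≤ 12: [(4,12) (4,27/5) (13/3,5) (13,5) (13,12)]
5. Canonical ring: [(4,27/5) (13/3,5) (13,5) (13,12) (4,12)]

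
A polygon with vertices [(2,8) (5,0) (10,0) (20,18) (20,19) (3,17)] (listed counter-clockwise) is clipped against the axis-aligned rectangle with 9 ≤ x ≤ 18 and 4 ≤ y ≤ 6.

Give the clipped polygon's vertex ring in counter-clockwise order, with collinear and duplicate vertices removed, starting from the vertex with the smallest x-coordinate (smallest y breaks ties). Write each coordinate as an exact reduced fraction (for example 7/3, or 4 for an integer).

1. After x ≥ 9: [(9,0) (10,0) (20,18) (20,19) (9,301/17)]
2. After x ≤ 18: [(9,0) (10,0) (18,72/5) (18,319/17) (9,301/17)]
3. After y ≥ 4: [(9,4) (110/9,4) (18,72/5) (18,319/17) (9,301/17)]
4. After y ≤ 6: [(9,6) (9,4) (110/9,4) (40/3,6)]
5. Canonical ring: [(9,4) (110/9,4) (40/3,6) (9,6)]

Clipped polygon: [(9,4) (110/9,4) (40/3,6) (9,6)]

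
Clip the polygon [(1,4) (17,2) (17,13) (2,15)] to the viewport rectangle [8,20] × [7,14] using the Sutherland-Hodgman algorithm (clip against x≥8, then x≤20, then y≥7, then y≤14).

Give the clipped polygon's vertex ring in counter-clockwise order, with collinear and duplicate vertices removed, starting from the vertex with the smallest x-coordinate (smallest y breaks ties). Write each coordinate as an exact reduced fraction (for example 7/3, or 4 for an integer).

Clipped polygon: [(8,7) (17,7) (17,13) (19/2,14) (8,14)]

1. After x ≥ 8: [(8,25/8) (17,2) (17,13) (8,71/5)]
2. After x ≤ 20: [(8,25/8) (17,2) (17,13) (8,71/5)]
3. After y ≥ 7: [(8,7) (17,7) (17,13) (8,71/5)]
4. After y ≤ 14: [(8,14) (8,7) (17,7) (17,13) (19/2,14)]
5. Canonical ring: [(8,7) (17,7) (17,13) (19/2,14) (8,14)]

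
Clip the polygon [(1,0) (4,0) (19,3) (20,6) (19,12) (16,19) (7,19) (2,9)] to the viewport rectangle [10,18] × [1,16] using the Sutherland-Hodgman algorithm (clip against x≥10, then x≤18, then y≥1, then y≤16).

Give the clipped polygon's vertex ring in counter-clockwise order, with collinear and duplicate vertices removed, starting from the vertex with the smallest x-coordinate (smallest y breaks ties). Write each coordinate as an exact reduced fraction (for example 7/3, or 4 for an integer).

1. After x ≥ 10: [(10,6/5) (19,3) (20,6) (19,12) (16,19) (10,19)]
2. After x ≤ 18: [(10,6/5) (18,14/5) (18,43/3) (16,19) (10,19)]
3. After y ≥ 1: [(10,6/5) (18,14/5) (18,43/3) (16,19) (10,19)]
4. After y ≤ 16: [(10,16) (10,6/5) (18,14/5) (18,43/3) (121/7,16)]
5. Canonical ring: [(10,6/5) (18,14/5) (18,43/3) (121/7,16) (10,16)]

Clipped polygon: [(10,6/5) (18,14/5) (18,43/3) (121/7,16) (10,16)]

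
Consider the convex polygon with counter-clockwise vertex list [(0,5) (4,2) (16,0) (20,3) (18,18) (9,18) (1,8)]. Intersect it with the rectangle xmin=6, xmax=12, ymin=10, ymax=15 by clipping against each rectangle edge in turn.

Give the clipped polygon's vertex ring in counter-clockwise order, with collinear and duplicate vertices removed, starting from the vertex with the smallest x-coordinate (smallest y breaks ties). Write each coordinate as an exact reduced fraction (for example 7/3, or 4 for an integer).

1. After x ≥ 6: [(6,5/3) (16,0) (20,3) (18,18) (9,18) (6,57/4)]
2. After x ≤ 12: [(6,5/3) (12,2/3) (12,18) (9,18) (6,57/4)]
3. After y ≥ 10: [(6,10) (12,10) (12,18) (9,18) (6,57/4)]
4. After y ≤ 15: [(6,10) (12,10) (12,15) (33/5,15) (6,57/4)]
5. Canonical ring: [(6,10) (12,10) (12,15) (33/5,15) (6,57/4)]

Clipped polygon: [(6,10) (12,10) (12,15) (33/5,15) (6,57/4)]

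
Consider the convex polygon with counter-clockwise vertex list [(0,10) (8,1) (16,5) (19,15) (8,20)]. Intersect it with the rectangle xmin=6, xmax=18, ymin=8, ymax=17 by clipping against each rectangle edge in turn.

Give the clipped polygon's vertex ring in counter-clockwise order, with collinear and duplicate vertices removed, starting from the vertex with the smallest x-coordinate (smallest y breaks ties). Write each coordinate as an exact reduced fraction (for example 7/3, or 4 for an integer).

1. After x ≥ 6: [(6,35/2) (6,13/4) (8,1) (16,5) (19,15) (8,20)]
2. After x ≤ 18: [(6,35/2) (6,13/4) (8,1) (16,5) (18,35/3) (18,170/11) (8,20)]
3. After y ≥ 8: [(6,35/2) (6,8) (169/10,8) (18,35/3) (18,170/11) (8,20)]
4. After y ≤ 17: [(6,17) (6,8) (169/10,8) (18,35/3) (18,170/11) (73/5,17)]
5. Canonical ring: [(6,8) (169/10,8) (18,35/3) (18,170/11) (73/5,17) (6,17)]

Clipped polygon: [(6,8) (169/10,8) (18,35/3) (18,170/11) (73/5,17) (6,17)]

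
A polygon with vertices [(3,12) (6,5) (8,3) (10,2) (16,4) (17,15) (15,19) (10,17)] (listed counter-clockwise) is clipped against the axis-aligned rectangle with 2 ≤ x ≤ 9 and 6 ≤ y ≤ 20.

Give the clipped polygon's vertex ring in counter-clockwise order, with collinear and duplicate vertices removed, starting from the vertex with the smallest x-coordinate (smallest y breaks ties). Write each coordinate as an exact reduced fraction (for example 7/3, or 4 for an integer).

1. After x ≥ 2: [(3,12) (6,5) (8,3) (10,2) (16,4) (17,15) (15,19) (10,17)]
2. After x ≤ 9: [(9,114/7) (3,12) (6,5) (8,3) (9,5/2)]
3. After y ≥ 6: [(9,6) (9,114/7) (3,12) (39/7,6)]
4. After y ≤ 20: [(9,6) (9,114/7) (3,12) (39/7,6)]
5. Canonical ring: [(3,12) (39/7,6) (9,6) (9,114/7)]

Clipped polygon: [(3,12) (39/7,6) (9,6) (9,114/7)]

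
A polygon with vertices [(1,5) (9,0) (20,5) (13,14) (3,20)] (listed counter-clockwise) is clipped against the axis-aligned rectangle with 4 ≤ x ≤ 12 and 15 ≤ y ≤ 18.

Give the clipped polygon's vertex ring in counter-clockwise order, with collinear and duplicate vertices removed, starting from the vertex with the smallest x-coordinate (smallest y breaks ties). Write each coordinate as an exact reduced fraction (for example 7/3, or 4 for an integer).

Clipped polygon: [(4,15) (34/3,15) (19/3,18) (4,18)]

1. After x ≥ 4: [(4,25/8) (9,0) (20,5) (13,14) (4,97/5)]
2. After x ≤ 12: [(4,25/8) (9,0) (12,15/11) (12,73/5) (4,97/5)]
3. After y ≥ 15: [(4,15) (34/3,15) (4,97/5)]
4. After y ≤ 18: [(4,18) (4,15) (34/3,15) (19/3,18)]
5. Canonical ring: [(4,15) (34/3,15) (19/3,18) (4,18)]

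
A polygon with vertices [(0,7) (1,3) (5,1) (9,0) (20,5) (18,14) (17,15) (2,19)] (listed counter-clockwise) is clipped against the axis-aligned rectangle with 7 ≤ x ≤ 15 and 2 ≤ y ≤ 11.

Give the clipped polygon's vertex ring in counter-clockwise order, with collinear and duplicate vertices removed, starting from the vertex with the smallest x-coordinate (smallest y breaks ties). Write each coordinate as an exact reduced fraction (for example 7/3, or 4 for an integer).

1. After x ≥ 7: [(7,1/2) (9,0) (20,5) (18,14) (17,15) (7,53/3)]
2. After x ≤ 15: [(7,1/2) (9,0) (15,30/11) (15,233/15) (7,53/3)]
3. After y ≥ 2: [(7,2) (67/5,2) (15,30/11) (15,233/15) (7,53/3)]
4. After y ≤ 11: [(7,11) (7,2) (67/5,2) (15,30/11) (15,11)]
5. Canonical ring: [(7,2) (67/5,2) (15,30/11) (15,11) (7,11)]

Clipped polygon: [(7,2) (67/5,2) (15,30/11) (15,11) (7,11)]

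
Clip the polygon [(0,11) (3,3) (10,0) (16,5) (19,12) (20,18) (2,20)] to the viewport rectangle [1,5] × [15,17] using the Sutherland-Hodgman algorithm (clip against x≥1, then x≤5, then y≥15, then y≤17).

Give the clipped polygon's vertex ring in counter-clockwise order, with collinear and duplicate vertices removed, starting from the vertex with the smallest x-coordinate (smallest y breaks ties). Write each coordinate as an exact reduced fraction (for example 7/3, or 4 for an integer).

1. After x ≥ 1: [(1,31/2) (1,25/3) (3,3) (10,0) (16,5) (19,12) (20,18) (2,20)]
2. After x ≤ 5: [(1,31/2) (1,25/3) (3,3) (5,15/7) (5,59/3) (2,20)]
3. After y ≥ 15: [(1,31/2) (1,15) (5,15) (5,59/3) (2,20)]
4. After y ≤ 17: [(4/3,17) (1,31/2) (1,15) (5,15) (5,17)]
5. Canonical ring: [(1,15) (5,15) (5,17) (4/3,17) (1,31/2)]

Clipped polygon: [(1,15) (5,15) (5,17) (4/3,17) (1,31/2)]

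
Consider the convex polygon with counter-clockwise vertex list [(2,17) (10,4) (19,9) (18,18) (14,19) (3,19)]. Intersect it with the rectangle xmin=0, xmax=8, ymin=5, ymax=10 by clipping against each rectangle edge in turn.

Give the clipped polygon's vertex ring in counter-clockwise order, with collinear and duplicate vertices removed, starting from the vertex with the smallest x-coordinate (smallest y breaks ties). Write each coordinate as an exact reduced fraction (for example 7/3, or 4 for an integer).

Clipped polygon: [(82/13,10) (8,29/4) (8,10)]

1. After x ≥ 0: [(2,17) (10,4) (19,9) (18,18) (14,19) (3,19)]
2. After x ≤ 8: [(2,17) (8,29/4) (8,19) (3,19)]
3. After y ≥ 5: [(2,17) (8,29/4) (8,19) (3,19)]
4. After y ≤ 10: [(82/13,10) (8,29/4) (8,10)]
5. Canonical ring: [(82/13,10) (8,29/4) (8,10)]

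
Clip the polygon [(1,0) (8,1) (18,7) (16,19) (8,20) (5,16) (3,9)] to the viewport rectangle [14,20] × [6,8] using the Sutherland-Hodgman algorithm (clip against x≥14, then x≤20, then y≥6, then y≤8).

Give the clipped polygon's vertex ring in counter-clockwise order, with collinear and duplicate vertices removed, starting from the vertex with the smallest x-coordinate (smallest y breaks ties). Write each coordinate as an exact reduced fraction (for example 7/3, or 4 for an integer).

Clipped polygon: [(14,6) (49/3,6) (18,7) (107/6,8) (14,8)]

1. After x ≥ 14: [(14,23/5) (18,7) (16,19) (14,77/4)]
2. After x ≤ 20: [(14,23/5) (18,7) (16,19) (14,77/4)]
3. After y ≥ 6: [(14,6) (49/3,6) (18,7) (16,19) (14,77/4)]
4. After y ≤ 8: [(14,8) (14,6) (49/3,6) (18,7) (107/6,8)]
5. Canonical ring: [(14,6) (49/3,6) (18,7) (107/6,8) (14,8)]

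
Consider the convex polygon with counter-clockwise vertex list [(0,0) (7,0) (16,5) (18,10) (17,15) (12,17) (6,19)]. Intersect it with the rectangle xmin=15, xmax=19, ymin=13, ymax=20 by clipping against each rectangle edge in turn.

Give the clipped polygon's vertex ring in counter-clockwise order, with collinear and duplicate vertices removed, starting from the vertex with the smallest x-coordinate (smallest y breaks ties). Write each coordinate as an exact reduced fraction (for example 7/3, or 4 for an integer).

1. After x ≥ 15: [(15,40/9) (16,5) (18,10) (17,15) (15,79/5)]
2. After x ≤ 19: [(15,40/9) (16,5) (18,10) (17,15) (15,79/5)]
3. After y ≥ 13: [(15,13) (87/5,13) (17,15) (15,79/5)]
4. After y ≤ 20: [(15,13) (87/5,13) (17,15) (15,79/5)]
5. Canonical ring: [(15,13) (87/5,13) (17,15) (15,79/5)]

Clipped polygon: [(15,13) (87/5,13) (17,15) (15,79/5)]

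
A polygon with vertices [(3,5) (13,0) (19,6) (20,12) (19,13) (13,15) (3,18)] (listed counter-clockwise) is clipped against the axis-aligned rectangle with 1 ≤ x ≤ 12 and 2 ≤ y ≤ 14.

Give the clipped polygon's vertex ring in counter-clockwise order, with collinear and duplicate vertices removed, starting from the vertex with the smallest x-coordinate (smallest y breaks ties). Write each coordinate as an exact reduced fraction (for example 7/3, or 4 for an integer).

Clipped polygon: [(3,5) (9,2) (12,2) (12,14) (3,14)]

1. After x ≥ 1: [(3,5) (13,0) (19,6) (20,12) (19,13) (13,15) (3,18)]
2. After x ≤ 12: [(3,5) (12,1/2) (12,153/10) (3,18)]
3. After y ≥ 2: [(3,5) (9,2) (12,2) (12,153/10) (3,18)]
4. After y ≤ 14: [(3,14) (3,5) (9,2) (12,2) (12,14)]
5. Canonical ring: [(3,5) (9,2) (12,2) (12,14) (3,14)]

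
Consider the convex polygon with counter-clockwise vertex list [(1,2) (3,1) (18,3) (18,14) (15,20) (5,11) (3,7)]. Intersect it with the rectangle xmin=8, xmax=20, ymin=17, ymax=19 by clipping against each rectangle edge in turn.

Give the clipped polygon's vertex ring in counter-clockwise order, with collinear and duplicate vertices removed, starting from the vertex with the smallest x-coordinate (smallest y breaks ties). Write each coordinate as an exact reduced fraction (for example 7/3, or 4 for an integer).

Clipped polygon: [(35/3,17) (33/2,17) (31/2,19) (125/9,19)]

1. After x ≥ 8: [(8,5/3) (18,3) (18,14) (15,20) (8,137/10)]
2. After x ≤ 20: [(8,5/3) (18,3) (18,14) (15,20) (8,137/10)]
3. After y ≥ 17: [(33/2,17) (15,20) (35/3,17)]
4. After y ≤ 19: [(33/2,17) (31/2,19) (125/9,19) (35/3,17)]
5. Canonical ring: [(35/3,17) (33/2,17) (31/2,19) (125/9,19)]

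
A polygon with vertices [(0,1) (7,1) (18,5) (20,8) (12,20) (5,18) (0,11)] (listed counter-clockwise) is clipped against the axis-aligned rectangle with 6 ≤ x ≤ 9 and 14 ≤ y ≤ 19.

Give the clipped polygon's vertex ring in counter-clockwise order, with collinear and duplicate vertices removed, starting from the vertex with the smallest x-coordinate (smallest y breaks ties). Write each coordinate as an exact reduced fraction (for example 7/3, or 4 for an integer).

Clipped polygon: [(6,14) (9,14) (9,19) (17/2,19) (6,128/7)]

1. After x ≥ 6: [(6,1) (7,1) (18,5) (20,8) (12,20) (6,128/7)]
2. After x ≤ 9: [(6,1) (7,1) (9,19/11) (9,134/7) (6,128/7)]
3. After y ≥ 14: [(6,14) (9,14) (9,134/7) (6,128/7)]
4. After y ≤ 19: [(6,14) (9,14) (9,19) (17/2,19) (6,128/7)]
5. Canonical ring: [(6,14) (9,14) (9,19) (17/2,19) (6,128/7)]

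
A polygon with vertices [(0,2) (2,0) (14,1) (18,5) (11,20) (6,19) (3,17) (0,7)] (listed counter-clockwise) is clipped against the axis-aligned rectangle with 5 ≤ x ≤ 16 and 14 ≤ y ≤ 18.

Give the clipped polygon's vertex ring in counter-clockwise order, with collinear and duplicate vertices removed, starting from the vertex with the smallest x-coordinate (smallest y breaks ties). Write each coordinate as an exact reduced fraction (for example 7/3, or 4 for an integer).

1. After x ≥ 5: [(5,1/4) (14,1) (18,5) (11,20) (6,19) (5,55/3)]
2. After x ≤ 16: [(5,1/4) (14,1) (16,3) (16,65/7) (11,20) (6,19) (5,55/3)]
3. After y ≥ 14: [(5,14) (69/5,14) (11,20) (6,19) (5,55/3)]
4. After y ≤ 18: [(5,18) (5,14) (69/5,14) (179/15,18)]
5. Canonical ring: [(5,14) (69/5,14) (179/15,18) (5,18)]

Clipped polygon: [(5,14) (69/5,14) (179/15,18) (5,18)]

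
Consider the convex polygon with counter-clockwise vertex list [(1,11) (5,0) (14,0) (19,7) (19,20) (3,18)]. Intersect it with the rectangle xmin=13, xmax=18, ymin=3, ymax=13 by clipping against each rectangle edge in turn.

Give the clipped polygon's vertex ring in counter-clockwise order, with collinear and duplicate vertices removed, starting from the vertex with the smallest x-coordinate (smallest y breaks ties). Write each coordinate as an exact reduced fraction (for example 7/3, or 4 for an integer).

1. After x ≥ 13: [(13,0) (14,0) (19,7) (19,20) (13,77/4)]
2. After x ≤ 18: [(13,0) (14,0) (18,28/5) (18,159/8) (13,77/4)]
3. After y ≥ 3: [(13,3) (113/7,3) (18,28/5) (18,159/8) (13,77/4)]
4. After y ≤ 13: [(13,13) (13,3) (113/7,3) (18,28/5) (18,13)]
5. Canonical ring: [(13,3) (113/7,3) (18,28/5) (18,13) (13,13)]

Clipped polygon: [(13,3) (113/7,3) (18,28/5) (18,13) (13,13)]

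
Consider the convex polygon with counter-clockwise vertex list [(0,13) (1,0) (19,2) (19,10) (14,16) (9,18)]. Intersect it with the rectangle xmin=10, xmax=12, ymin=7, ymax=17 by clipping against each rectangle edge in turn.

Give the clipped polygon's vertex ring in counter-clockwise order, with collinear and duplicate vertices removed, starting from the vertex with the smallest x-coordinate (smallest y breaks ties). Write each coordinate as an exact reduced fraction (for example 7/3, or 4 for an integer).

1. After x ≥ 10: [(10,1) (19,2) (19,10) (14,16) (10,88/5)]
2. After x ≤ 12: [(10,1) (12,11/9) (12,84/5) (10,88/5)]
3. After y ≥ 7: [(10,7) (12,7) (12,84/5) (10,88/5)]
4. After y ≤ 17: [(10,17) (10,7) (12,7) (12,84/5) (23/2,17)]
5. Canonical ring: [(10,7) (12,7) (12,84/5) (23/2,17) (10,17)]

Clipped polygon: [(10,7) (12,7) (12,84/5) (23/2,17) (10,17)]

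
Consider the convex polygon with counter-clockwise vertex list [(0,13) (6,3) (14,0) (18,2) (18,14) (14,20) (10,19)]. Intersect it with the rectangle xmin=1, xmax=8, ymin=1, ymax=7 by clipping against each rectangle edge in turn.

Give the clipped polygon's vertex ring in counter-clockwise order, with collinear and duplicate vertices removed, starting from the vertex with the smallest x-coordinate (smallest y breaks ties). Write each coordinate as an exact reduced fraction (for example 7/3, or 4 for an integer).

1. After x ≥ 1: [(1,68/5) (1,34/3) (6,3) (14,0) (18,2) (18,14) (14,20) (10,19)]
2. After x ≤ 8: [(8,89/5) (1,68/5) (1,34/3) (6,3) (8,9/4)]
3. After y ≥ 1: [(8,89/5) (1,68/5) (1,34/3) (6,3) (8,9/4)]
4. After y ≤ 7: [(8,7) (18/5,7) (6,3) (8,9/4)]
5. Canonical ring: [(18/5,7) (6,3) (8,9/4) (8,7)]

Clipped polygon: [(18/5,7) (6,3) (8,9/4) (8,7)]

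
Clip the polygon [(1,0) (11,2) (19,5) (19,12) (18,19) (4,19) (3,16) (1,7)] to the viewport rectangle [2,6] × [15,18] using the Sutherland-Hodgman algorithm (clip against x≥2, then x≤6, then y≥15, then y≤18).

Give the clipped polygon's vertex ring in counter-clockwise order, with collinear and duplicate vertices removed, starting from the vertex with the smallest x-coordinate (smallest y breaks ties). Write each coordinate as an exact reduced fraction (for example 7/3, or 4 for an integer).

Clipped polygon: [(25/9,15) (6,15) (6,18) (11/3,18) (3,16)]

1. After x ≥ 2: [(2,1/5) (11,2) (19,5) (19,12) (18,19) (4,19) (3,16) (2,23/2)]
2. After x ≤ 6: [(2,1/5) (6,1) (6,19) (4,19) (3,16) (2,23/2)]
3. After y ≥ 15: [(6,15) (6,19) (4,19) (3,16) (25/9,15)]
4. After y ≤ 18: [(6,15) (6,18) (11/3,18) (3,16) (25/9,15)]
5. Canonical ring: [(25/9,15) (6,15) (6,18) (11/3,18) (3,16)]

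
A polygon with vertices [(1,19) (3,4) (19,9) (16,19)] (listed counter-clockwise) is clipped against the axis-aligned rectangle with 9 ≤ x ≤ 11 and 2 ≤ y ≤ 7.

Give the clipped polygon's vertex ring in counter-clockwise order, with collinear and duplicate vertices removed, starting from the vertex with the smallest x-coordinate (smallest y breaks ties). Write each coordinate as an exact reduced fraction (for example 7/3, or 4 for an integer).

1. After x ≥ 9: [(9,19) (9,47/8) (19,9) (16,19)]
2. After x ≤ 11: [(11,19) (9,19) (9,47/8) (11,13/2)]
3. After y ≥ 2: [(11,19) (9,19) (9,47/8) (11,13/2)]
4. After y ≤ 7: [(11,7) (9,7) (9,47/8) (11,13/2)]
5. Canonical ring: [(9,47/8) (11,13/2) (11,7) (9,7)]

Clipped polygon: [(9,47/8) (11,13/2) (11,7) (9,7)]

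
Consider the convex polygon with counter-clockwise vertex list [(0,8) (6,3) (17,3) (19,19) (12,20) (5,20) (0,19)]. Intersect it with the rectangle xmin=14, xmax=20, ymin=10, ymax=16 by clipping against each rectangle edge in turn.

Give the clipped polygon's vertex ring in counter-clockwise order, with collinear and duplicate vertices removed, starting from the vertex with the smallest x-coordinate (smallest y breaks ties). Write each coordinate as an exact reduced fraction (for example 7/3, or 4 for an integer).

1. After x ≥ 14: [(14,3) (17,3) (19,19) (14,138/7)]
2. After x ≤ 20: [(14,3) (17,3) (19,19) (14,138/7)]
3. After y ≥ 10: [(14,10) (143/8,10) (19,19) (14,138/7)]
4. After y ≤ 16: [(14,16) (14,10) (143/8,10) (149/8,16)]
5. Canonical ring: [(14,10) (143/8,10) (149/8,16) (14,16)]

Clipped polygon: [(14,10) (143/8,10) (149/8,16) (14,16)]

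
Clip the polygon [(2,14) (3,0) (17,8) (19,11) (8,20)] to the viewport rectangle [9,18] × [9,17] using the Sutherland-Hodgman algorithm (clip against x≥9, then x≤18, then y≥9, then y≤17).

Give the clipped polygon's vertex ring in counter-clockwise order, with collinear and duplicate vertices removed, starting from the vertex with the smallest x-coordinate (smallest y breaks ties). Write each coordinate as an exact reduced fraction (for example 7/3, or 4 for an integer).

1. After x ≥ 9: [(9,24/7) (17,8) (19,11) (9,211/11)]
2. After x ≤ 18: [(9,24/7) (17,8) (18,19/2) (18,130/11) (9,211/11)]
3. After y ≥ 9: [(9,9) (53/3,9) (18,19/2) (18,130/11) (9,211/11)]
4. After y ≤ 17: [(9,17) (9,9) (53/3,9) (18,19/2) (18,130/11) (35/3,17)]
5. Canonical ring: [(9,9) (53/3,9) (18,19/2) (18,130/11) (35/3,17) (9,17)]

Clipped polygon: [(9,9) (53/3,9) (18,19/2) (18,130/11) (35/3,17) (9,17)]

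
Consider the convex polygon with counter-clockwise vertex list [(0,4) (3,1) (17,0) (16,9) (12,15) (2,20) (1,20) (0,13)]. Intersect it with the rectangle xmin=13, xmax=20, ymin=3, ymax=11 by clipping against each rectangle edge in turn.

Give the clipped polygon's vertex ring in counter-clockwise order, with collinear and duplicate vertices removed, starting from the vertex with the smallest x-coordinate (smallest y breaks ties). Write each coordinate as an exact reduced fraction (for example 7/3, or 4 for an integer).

1. After x ≥ 13: [(13,2/7) (17,0) (16,9) (13,27/2)]
2. After x ≤ 20: [(13,2/7) (17,0) (16,9) (13,27/2)]
3. After y ≥ 3: [(13,3) (50/3,3) (16,9) (13,27/2)]
4. After y ≤ 11: [(13,11) (13,3) (50/3,3) (16,9) (44/3,11)]
5. Canonical ring: [(13,3) (50/3,3) (16,9) (44/3,11) (13,11)]

Clipped polygon: [(13,3) (50/3,3) (16,9) (44/3,11) (13,11)]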